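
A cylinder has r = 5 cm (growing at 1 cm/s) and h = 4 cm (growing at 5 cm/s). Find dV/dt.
165π cm³/s

V = πr²h
dV/dt = 2πrh·dr/dt + πr²·dh/dt
= 2π(5)(4)(1) + π(5)²(5)
= 165π cm³/s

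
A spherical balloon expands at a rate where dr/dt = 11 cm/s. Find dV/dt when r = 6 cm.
1584π cm³/s

V = (4/3)πr³
dV/dt = dV/dr · dr/dt = 4πr² · 11
At r = 6: dV/dt = 1584π cm³/s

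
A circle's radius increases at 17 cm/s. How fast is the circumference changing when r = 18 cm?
34π cm/s

C = 2πr
dC/dt = 2π · dr/dt = 2π · 17 = 34π cm/s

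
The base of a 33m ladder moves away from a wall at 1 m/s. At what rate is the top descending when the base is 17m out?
17√2/40 ≈ 0.601 m/s

x² + y² = 33²
2x·dx/dt + 2y·dy/dt = 0
dy/dt = -x/y · dx/dt = -17/(20√2) · 1 = -17√2/40 m/s
The top is descending at 17√2/40 ≈ 0.601 m/s.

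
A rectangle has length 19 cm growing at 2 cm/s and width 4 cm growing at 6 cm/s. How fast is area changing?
122 cm²/s

A = lw
dA/dt = w·dl/dt + l·dw/dt = 4·2 + 19·6 = 122 cm²/s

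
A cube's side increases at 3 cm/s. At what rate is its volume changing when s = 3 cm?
81 cm³/s

V = s³
dV/dt = 3s² · ds/dt = 3·3²·3 = 81 cm³/s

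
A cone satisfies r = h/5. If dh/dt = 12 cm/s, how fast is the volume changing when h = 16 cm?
3072π/25 cm³/s

V = (1/3)π(h/5)²h = πh³/75
dV/dt = πh²/25 · 12
At h = 16: dV/dt = 3072π/25 cm³/s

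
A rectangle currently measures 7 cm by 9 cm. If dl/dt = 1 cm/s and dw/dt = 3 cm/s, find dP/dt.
8 cm/s

P = 2(l + w)
dP/dt = 2(dl/dt + dw/dt) = 2(1 + 3) = 8 cm/s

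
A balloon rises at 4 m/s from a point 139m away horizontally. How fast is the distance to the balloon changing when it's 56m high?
224√22457/22457 ≈ 1.495 m/s

z² = 139² + y²
z = √(139² + 56²) = √22457
dz/dt = y/z · dy/dt = 56/√22457 · 4 = 224√22457/22457 ≈ 1.495 m/s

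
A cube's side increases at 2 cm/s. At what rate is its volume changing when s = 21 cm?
2646 cm³/s

V = s³
dV/dt = 3s² · ds/dt = 3·21²·2 = 2646 cm³/s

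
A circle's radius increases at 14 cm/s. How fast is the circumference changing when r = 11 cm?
28π cm/s

C = 2πr
dC/dt = 2π · dr/dt = 2π · 14 = 28π cm/s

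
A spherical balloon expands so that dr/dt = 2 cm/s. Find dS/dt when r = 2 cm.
32π cm²/s

S = 4πr²
dS/dt = dS/dr · dr/dt = 8πr · 2
At r = 2: dS/dt = 32π cm²/s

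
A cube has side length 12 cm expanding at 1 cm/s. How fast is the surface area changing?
144 cm²/s

A = 6s²
dA/dt = 12s · ds/dt = 12·12·1 = 144 cm²/s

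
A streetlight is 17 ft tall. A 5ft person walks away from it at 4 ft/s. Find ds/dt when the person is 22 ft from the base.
5/3 ft/s

By similar triangles: 17/(x+s) = 5/s
Solving: s = 5x/12
ds/dt = 5/12 · dx/dt = 5/12 · 4 = 5/3 ft/s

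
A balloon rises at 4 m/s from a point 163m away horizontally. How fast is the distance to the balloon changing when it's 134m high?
536√1781/8905 ≈ 2.54 m/s

z² = 163² + y²
z = √(163² + 134²) = 5√1781
dz/dt = y/z · dy/dt = 134/(5√1781) · 4 = 536√1781/8905 ≈ 2.54 m/s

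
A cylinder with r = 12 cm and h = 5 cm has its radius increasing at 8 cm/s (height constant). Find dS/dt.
464π cm²/s

S = 2πrh + 2πr² (lateral + bases)
dS/dt = (2πh + 4πr)·dr/dt = (2π·5 + 4π·12)·8
= 464π cm²/s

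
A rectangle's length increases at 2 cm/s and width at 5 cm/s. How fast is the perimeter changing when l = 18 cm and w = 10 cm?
14 cm/s

P = 2(l + w)
dP/dt = 2(dl/dt + dw/dt) = 2(2 + 5) = 14 cm/s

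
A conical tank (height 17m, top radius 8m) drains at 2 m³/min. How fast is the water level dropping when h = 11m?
289/(3872π) ≈ 0.02376 m/min

r/h = 8/17, so r = (8/17)h
V = (1/3)πr²h = (1/3)π((8/17)h)²h = (64/867)πh³
dV/dh = (64/289)πh²
dh/dt = (dV/dt)/(dV/dh) = -2/((64/289)π·11²) = -289/(3872π) m/min
The level is dropping at 289/(3872π) ≈ 0.02376 m/min.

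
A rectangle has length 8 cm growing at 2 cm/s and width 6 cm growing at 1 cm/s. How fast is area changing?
20 cm²/s

A = lw
dA/dt = w·dl/dt + l·dw/dt = 6·2 + 8·1 = 20 cm²/s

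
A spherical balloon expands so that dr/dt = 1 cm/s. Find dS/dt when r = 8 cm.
64π cm²/s

S = 4πr²
dS/dt = dS/dr · dr/dt = 8πr · 1
At r = 8: dS/dt = 64π cm²/s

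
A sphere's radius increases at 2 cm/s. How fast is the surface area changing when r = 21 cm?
336π cm²/s

S = 4πr²
dS/dt = dS/dr · dr/dt = 8πr · 2
At r = 21: dS/dt = 336π cm²/s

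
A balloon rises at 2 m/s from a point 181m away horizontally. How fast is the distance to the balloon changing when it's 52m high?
104√35465/35465 ≈ 0.5522 m/s

z² = 181² + y²
z = √(181² + 52²) = √35465
dz/dt = y/z · dy/dt = 52/√35465 · 2 = 104√35465/35465 ≈ 0.5522 m/s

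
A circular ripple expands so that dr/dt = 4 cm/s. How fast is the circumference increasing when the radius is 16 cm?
8π cm/s

C = 2πr
dC/dt = 2π · dr/dt = 2π · 4 = 8π cm/s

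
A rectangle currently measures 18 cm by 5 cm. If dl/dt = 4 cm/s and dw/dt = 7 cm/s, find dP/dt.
22 cm/s

P = 2(l + w)
dP/dt = 2(dl/dt + dw/dt) = 2(4 + 7) = 22 cm/s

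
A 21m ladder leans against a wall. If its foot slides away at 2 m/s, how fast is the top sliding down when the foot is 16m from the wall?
32√185/185 ≈ 2.353 m/s

x² + y² = 21²
2x·dx/dt + 2y·dy/dt = 0
dy/dt = -x/y · dx/dt = -16/√185 · 2 = -32√185/185 m/s
The top is descending at 32√185/185 ≈ 2.353 m/s.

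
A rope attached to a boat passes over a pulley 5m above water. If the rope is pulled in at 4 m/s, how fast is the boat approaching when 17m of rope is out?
17√66/33 ≈ 4.185 m/s

rope² = x² + 5²
x = √(17² - 5²) = 2√66
dx/dt = (rope/x) · d(rope)/dt = (17/(2√66)) · (-4) = -17√66/33 m/s
The boat approaches at 17√66/33 ≈ 4.185 m/s.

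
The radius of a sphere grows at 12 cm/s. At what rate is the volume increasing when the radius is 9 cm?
3888π cm³/s

V = (4/3)πr³
dV/dt = dV/dr · dr/dt = 4πr² · 12
At r = 9: dV/dt = 3888π cm³/s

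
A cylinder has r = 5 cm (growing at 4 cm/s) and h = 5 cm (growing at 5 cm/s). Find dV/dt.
325π cm³/s

V = πr²h
dV/dt = 2πrh·dr/dt + πr²·dh/dt
= 2π(5)(5)(4) + π(5)²(5)
= 325π cm³/s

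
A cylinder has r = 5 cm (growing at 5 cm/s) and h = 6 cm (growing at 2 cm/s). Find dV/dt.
350π cm³/s

V = πr²h
dV/dt = 2πrh·dr/dt + πr²·dh/dt
= 2π(5)(6)(5) + π(5)²(2)
= 350π cm³/s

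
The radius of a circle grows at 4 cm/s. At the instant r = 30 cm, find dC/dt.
8π cm/s

C = 2πr
dC/dt = 2π · dr/dt = 2π · 4 = 8π cm/s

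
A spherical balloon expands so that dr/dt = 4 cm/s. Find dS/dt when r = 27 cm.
864π cm²/s

S = 4πr²
dS/dt = dS/dr · dr/dt = 8πr · 4
At r = 27: dS/dt = 864π cm²/s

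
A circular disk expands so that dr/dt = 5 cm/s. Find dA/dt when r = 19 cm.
190π cm²/s

A = πr²
dA/dt = 2πr · dr/dt = 2π(19)(5) = 190π cm²/s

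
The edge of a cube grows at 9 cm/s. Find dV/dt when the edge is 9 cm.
2187 cm³/s

V = s³
dV/dt = 3s² · ds/dt = 3·9²·9 = 2187 cm³/s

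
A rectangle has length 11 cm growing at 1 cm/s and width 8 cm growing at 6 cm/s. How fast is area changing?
74 cm²/s

A = lw
dA/dt = w·dl/dt + l·dw/dt = 8·1 + 11·6 = 74 cm²/s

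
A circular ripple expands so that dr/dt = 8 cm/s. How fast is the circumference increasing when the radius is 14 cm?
16π cm/s

C = 2πr
dC/dt = 2π · dr/dt = 2π · 8 = 16π cm/s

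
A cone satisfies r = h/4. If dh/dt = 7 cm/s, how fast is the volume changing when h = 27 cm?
5103π/16 cm³/s

V = (1/3)π(h/4)²h = πh³/48
dV/dt = πh²/16 · 7
At h = 27: dV/dt = 5103π/16 cm³/s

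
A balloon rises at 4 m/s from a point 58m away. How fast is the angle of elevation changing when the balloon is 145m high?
0.009512 rad/s

tan(θ) = y/58
sec²(θ) · dθ/dt = (1/58) · dy/dt
dθ/dt = cos²(θ)/58 · 4 = 58/(58² + 145²) · 4
dθ/dt = 0.009512 rad/s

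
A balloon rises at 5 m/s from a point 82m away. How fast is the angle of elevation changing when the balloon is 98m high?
0.02511 rad/s

tan(θ) = y/82
sec²(θ) · dθ/dt = (1/82) · dy/dt
dθ/dt = cos²(θ)/82 · 5 = 82/(82² + 98²) · 5
dθ/dt = 0.02511 rad/s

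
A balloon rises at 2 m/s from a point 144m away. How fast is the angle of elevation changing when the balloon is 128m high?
0.007759 rad/s

tan(θ) = y/144
sec²(θ) · dθ/dt = (1/144) · dy/dt
dθ/dt = cos²(θ)/144 · 2 = 144/(144² + 128²) · 2
dθ/dt = 0.007759 rad/s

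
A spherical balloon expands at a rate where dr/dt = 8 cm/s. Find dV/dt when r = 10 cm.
3200π cm³/s

V = (4/3)πr³
dV/dt = dV/dr · dr/dt = 4πr² · 8
At r = 10: dV/dt = 3200π cm³/s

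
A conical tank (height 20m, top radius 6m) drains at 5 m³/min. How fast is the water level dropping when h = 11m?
500/(1089π) ≈ 0.1461 m/min

r/h = 6/20, so r = (3/10)h
V = (1/3)πr²h = (1/3)π((3/10)h)²h = (3/100)πh³
dV/dh = (9/100)πh²
dh/dt = (dV/dt)/(dV/dh) = -5/((9/100)π·11²) = -500/(1089π) m/min
The level is dropping at 500/(1089π) ≈ 0.1461 m/min.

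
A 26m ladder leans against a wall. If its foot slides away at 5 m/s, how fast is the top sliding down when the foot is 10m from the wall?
25/12 ≈ 2.083 m/s

x² + y² = 26²
2x·dx/dt + 2y·dy/dt = 0
dy/dt = -x/y · dx/dt = -10/24 · 5 = -25/12 m/s
The top is descending at 25/12 ≈ 2.083 m/s.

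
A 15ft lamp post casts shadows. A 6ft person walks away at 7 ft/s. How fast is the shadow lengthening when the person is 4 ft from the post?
14/3 ft/s

By similar triangles: 15/(x+s) = 6/s
Solving: s = 6x/9
ds/dt = 6/9 · dx/dt = 2/3 · 7 = 14/3 ft/s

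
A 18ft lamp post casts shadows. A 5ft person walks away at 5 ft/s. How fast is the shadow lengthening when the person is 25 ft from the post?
25/13 ft/s

By similar triangles: 18/(x+s) = 5/s
Solving: s = 5x/13
ds/dt = 5/13 · dx/dt = 5/13 · 5 = 25/13 ft/s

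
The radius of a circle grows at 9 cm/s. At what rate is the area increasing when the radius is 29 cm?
522π cm²/s

A = πr²
dA/dt = 2πr · dr/dt = 2π(29)(9) = 522π cm²/s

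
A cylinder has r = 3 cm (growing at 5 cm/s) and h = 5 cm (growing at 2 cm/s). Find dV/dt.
168π cm³/s

V = πr²h
dV/dt = 2πrh·dr/dt + πr²·dh/dt
= 2π(3)(5)(5) + π(3)²(2)
= 168π cm³/s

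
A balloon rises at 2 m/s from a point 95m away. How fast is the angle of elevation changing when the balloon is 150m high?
0.006027 rad/s

tan(θ) = y/95
sec²(θ) · dθ/dt = (1/95) · dy/dt
dθ/dt = cos²(θ)/95 · 2 = 95/(95² + 150²) · 2
dθ/dt = 0.006027 rad/s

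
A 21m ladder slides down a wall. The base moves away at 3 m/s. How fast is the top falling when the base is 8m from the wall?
24√377/377 ≈ 1.236 m/s

x² + y² = 21²
2x·dx/dt + 2y·dy/dt = 0
dy/dt = -x/y · dx/dt = -8/√377 · 3 = -24√377/377 m/s
The top is descending at 24√377/377 ≈ 1.236 m/s.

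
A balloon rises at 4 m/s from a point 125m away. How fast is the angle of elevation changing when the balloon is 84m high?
0.022045 rad/s

tan(θ) = y/125
sec²(θ) · dθ/dt = (1/125) · dy/dt
dθ/dt = cos²(θ)/125 · 4 = 125/(125² + 84²) · 4
dθ/dt = 0.022045 rad/s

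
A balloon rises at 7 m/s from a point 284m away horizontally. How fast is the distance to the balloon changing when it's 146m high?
511√25493/25493 ≈ 3.2 m/s

z² = 284² + y²
z = √(284² + 146²) = 2√25493
dz/dt = y/z · dy/dt = 146/(2√25493) · 7 = 511√25493/25493 ≈ 3.2 m/s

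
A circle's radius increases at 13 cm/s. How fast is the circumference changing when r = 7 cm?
26π cm/s

C = 2πr
dC/dt = 2π · dr/dt = 2π · 13 = 26π cm/s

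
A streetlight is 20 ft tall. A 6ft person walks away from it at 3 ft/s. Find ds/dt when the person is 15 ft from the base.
9/7 ft/s

By similar triangles: 20/(x+s) = 6/s
Solving: s = 6x/14
ds/dt = 6/14 · dx/dt = 3/7 · 3 = 9/7 ft/s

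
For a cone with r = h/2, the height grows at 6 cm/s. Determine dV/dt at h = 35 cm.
3675π/2 cm³/s

V = (1/3)π(h/2)²h = πh³/12
dV/dt = πh²/4 · 6
At h = 35: dV/dt = 3675π/2 cm³/s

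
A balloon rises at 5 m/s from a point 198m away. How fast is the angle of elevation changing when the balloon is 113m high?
0.019048 rad/s

tan(θ) = y/198
sec²(θ) · dθ/dt = (1/198) · dy/dt
dθ/dt = cos²(θ)/198 · 5 = 198/(198² + 113²) · 5
dθ/dt = 0.019048 rad/s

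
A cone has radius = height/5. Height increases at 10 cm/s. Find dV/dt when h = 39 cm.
3042π/5 cm³/s

V = (1/3)π(h/5)²h = πh³/75
dV/dt = πh²/25 · 10
At h = 39: dV/dt = 3042π/5 cm³/s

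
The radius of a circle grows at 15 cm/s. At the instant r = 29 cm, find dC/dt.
30π cm/s

C = 2πr
dC/dt = 2π · dr/dt = 2π · 15 = 30π cm/s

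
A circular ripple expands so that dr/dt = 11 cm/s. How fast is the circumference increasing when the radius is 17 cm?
22π cm/s

C = 2πr
dC/dt = 2π · dr/dt = 2π · 11 = 22π cm/s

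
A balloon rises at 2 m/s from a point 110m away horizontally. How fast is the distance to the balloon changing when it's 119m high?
238√26261/26261 ≈ 1.469 m/s

z² = 110² + y²
z = √(110² + 119²) = √26261
dz/dt = y/z · dy/dt = 119/√26261 · 2 = 238√26261/26261 ≈ 1.469 m/s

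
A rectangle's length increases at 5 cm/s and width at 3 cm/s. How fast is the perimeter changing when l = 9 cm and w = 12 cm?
16 cm/s

P = 2(l + w)
dP/dt = 2(dl/dt + dw/dt) = 2(5 + 3) = 16 cm/s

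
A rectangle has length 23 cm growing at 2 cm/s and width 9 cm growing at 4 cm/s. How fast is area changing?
110 cm²/s

A = lw
dA/dt = w·dl/dt + l·dw/dt = 9·2 + 23·4 = 110 cm²/s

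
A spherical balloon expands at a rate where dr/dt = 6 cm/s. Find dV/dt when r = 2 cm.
96π cm³/s

V = (4/3)πr³
dV/dt = dV/dr · dr/dt = 4πr² · 6
At r = 2: dV/dt = 96π cm³/s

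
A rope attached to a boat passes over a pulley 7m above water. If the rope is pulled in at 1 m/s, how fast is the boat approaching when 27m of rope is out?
27√170/340 ≈ 1.035 m/s

rope² = x² + 7²
x = √(27² - 7²) = 2√170
dx/dt = (rope/x) · d(rope)/dt = (27/(2√170)) · (-1) = -27√170/340 m/s
The boat approaches at 27√170/340 ≈ 1.035 m/s.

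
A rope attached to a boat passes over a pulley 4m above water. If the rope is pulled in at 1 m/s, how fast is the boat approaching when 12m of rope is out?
3√2/4 ≈ 1.061 m/s

rope² = x² + 4²
x = √(12² - 4²) = 8√2
dx/dt = (rope/x) · d(rope)/dt = (12/(8√2)) · (-1) = -3√2/4 m/s
The boat approaches at 3√2/4 ≈ 1.061 m/s.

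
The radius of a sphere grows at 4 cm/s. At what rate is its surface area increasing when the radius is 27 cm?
864π cm²/s

S = 4πr²
dS/dt = dS/dr · dr/dt = 8πr · 4
At r = 27: dS/dt = 864π cm²/s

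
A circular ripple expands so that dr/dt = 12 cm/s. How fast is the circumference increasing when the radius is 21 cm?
24π cm/s

C = 2πr
dC/dt = 2π · dr/dt = 2π · 12 = 24π cm/s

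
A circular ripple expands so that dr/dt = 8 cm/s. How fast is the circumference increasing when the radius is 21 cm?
16π cm/s

C = 2πr
dC/dt = 2π · dr/dt = 2π · 8 = 16π cm/s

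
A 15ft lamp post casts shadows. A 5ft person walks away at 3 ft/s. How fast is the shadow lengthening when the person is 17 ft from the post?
3/2 ft/s

By similar triangles: 15/(x+s) = 5/s
Solving: s = 5x/10
ds/dt = 5/10 · dx/dt = 1/2 · 3 = 3/2 ft/s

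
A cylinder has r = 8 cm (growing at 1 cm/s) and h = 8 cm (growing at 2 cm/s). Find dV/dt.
256π cm³/s

V = πr²h
dV/dt = 2πrh·dr/dt + πr²·dh/dt
= 2π(8)(8)(1) + π(8)²(2)
= 256π cm³/s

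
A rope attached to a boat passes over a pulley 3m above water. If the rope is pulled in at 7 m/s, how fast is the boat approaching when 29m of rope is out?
203√13/104 ≈ 7.038 m/s

rope² = x² + 3²
x = √(29² - 3²) = 8√13
dx/dt = (rope/x) · d(rope)/dt = (29/(8√13)) · (-7) = -203√13/104 m/s
The boat approaches at 203√13/104 ≈ 7.038 m/s.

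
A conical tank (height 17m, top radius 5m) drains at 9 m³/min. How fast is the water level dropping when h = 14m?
2601/(4900π) ≈ 0.169 m/min

r/h = 5/17, so r = (5/17)h
V = (1/3)πr²h = (1/3)π((5/17)h)²h = (25/867)πh³
dV/dh = (25/289)πh²
dh/dt = (dV/dt)/(dV/dh) = -9/((25/289)π·14²) = -2601/(4900π) m/min
The level is dropping at 2601/(4900π) ≈ 0.169 m/min.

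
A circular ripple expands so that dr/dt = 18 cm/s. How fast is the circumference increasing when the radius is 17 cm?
36π cm/s

C = 2πr
dC/dt = 2π · dr/dt = 2π · 18 = 36π cm/s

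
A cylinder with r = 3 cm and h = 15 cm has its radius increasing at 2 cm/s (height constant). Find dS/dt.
84π cm²/s

S = 2πrh + 2πr² (lateral + bases)
dS/dt = (2πh + 4πr)·dr/dt = (2π·15 + 4π·3)·2
= 84π cm²/s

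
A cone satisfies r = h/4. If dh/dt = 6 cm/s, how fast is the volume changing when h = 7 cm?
147π/8 cm³/s

V = (1/3)π(h/4)²h = πh³/48
dV/dt = πh²/16 · 6
At h = 7: dV/dt = 147π/8 cm³/s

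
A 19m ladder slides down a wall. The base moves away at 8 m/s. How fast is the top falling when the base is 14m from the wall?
112√165/165 ≈ 8.719 m/s

x² + y² = 19²
2x·dx/dt + 2y·dy/dt = 0
dy/dt = -x/y · dx/dt = -14/√165 · 8 = -112√165/165 m/s
The top is descending at 112√165/165 ≈ 8.719 m/s.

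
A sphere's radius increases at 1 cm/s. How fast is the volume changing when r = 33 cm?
4356π cm³/s

V = (4/3)πr³
dV/dt = dV/dr · dr/dt = 4πr² · 1
At r = 33: dV/dt = 4356π cm³/s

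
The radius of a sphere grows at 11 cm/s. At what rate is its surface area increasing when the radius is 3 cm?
264π cm²/s

S = 4πr²
dS/dt = dS/dr · dr/dt = 8πr · 11
At r = 3: dS/dt = 264π cm²/s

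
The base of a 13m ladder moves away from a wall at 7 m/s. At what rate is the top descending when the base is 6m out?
6√133/19 ≈ 3.642 m/s

x² + y² = 13²
2x·dx/dt + 2y·dy/dt = 0
dy/dt = -x/y · dx/dt = -6/√133 · 7 = -6√133/19 m/s
The top is descending at 6√133/19 ≈ 3.642 m/s.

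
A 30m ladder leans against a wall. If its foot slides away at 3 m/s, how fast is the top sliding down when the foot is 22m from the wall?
33√26/52 ≈ 3.236 m/s

x² + y² = 30²
2x·dx/dt + 2y·dy/dt = 0
dy/dt = -x/y · dx/dt = -22/(4√26) · 3 = -33√26/52 m/s
The top is descending at 33√26/52 ≈ 3.236 m/s.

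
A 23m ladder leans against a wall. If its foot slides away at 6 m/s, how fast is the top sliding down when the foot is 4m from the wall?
8√57/57 ≈ 1.06 m/s

x² + y² = 23²
2x·dx/dt + 2y·dy/dt = 0
dy/dt = -x/y · dx/dt = -4/(3√57) · 6 = -8√57/57 m/s
The top is descending at 8√57/57 ≈ 1.06 m/s.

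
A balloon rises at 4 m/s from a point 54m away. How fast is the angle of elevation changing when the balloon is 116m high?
0.013193 rad/s

tan(θ) = y/54
sec²(θ) · dθ/dt = (1/54) · dy/dt
dθ/dt = cos²(θ)/54 · 4 = 54/(54² + 116²) · 4
dθ/dt = 0.013193 rad/s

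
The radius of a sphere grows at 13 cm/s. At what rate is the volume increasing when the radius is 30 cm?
46800π cm³/s

V = (4/3)πr³
dV/dt = dV/dr · dr/dt = 4πr² · 13
At r = 30: dV/dt = 46800π cm³/s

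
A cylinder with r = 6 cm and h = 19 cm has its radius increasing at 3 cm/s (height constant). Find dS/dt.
186π cm²/s

S = 2πrh + 2πr² (lateral + bases)
dS/dt = (2πh + 4πr)·dr/dt = (2π·19 + 4π·6)·3
= 186π cm²/s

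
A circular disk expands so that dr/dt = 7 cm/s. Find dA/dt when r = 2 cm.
28π cm²/s

A = πr²
dA/dt = 2πr · dr/dt = 2π(2)(7) = 28π cm²/s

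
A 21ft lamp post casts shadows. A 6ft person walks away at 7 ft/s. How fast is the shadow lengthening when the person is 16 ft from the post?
14/5 ft/s

By similar triangles: 21/(x+s) = 6/s
Solving: s = 6x/15
ds/dt = 6/15 · dx/dt = 2/5 · 7 = 14/5 ft/s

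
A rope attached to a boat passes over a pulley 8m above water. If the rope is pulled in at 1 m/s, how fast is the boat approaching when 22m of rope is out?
11√105/105 ≈ 1.073 m/s

rope² = x² + 8²
x = √(22² - 8²) = 2√105
dx/dt = (rope/x) · d(rope)/dt = (22/(2√105)) · (-1) = -11√105/105 m/s
The boat approaches at 11√105/105 ≈ 1.073 m/s.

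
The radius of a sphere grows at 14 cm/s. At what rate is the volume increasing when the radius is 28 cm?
43904π cm³/s

V = (4/3)πr³
dV/dt = dV/dr · dr/dt = 4πr² · 14
At r = 28: dV/dt = 43904π cm³/s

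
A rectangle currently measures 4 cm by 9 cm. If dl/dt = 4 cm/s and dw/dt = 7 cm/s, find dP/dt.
22 cm/s

P = 2(l + w)
dP/dt = 2(dl/dt + dw/dt) = 2(4 + 7) = 22 cm/s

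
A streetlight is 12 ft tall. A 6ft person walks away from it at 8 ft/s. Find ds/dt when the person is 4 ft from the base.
8 ft/s

By similar triangles: 12/(x+s) = 6/s
Solving: s = 6x/6
ds/dt = 6/6 · dx/dt = 1 · 8 = 8 ft/s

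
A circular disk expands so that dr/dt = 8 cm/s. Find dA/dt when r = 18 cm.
288π cm²/s

A = πr²
dA/dt = 2πr · dr/dt = 2π(18)(8) = 288π cm²/s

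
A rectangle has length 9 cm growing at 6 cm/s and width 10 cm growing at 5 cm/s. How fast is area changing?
105 cm²/s

A = lw
dA/dt = w·dl/dt + l·dw/dt = 10·6 + 9·5 = 105 cm²/s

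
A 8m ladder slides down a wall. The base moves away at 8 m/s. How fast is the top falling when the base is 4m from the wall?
8√3/3 ≈ 4.619 m/s

x² + y² = 8²
2x·dx/dt + 2y·dy/dt = 0
dy/dt = -x/y · dx/dt = -4/(4√3) · 8 = -8√3/3 m/s
The top is descending at 8√3/3 ≈ 4.619 m/s.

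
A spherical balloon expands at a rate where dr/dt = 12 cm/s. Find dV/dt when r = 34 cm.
55488π cm³/s

V = (4/3)πr³
dV/dt = dV/dr · dr/dt = 4πr² · 12
At r = 34: dV/dt = 55488π cm³/s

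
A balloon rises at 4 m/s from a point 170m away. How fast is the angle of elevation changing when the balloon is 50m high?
0.021656 rad/s

tan(θ) = y/170
sec²(θ) · dθ/dt = (1/170) · dy/dt
dθ/dt = cos²(θ)/170 · 4 = 170/(170² + 50²) · 4
dθ/dt = 0.021656 rad/s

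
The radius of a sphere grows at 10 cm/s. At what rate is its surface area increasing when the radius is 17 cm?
1360π cm²/s

S = 4πr²
dS/dt = dS/dr · dr/dt = 8πr · 10
At r = 17: dS/dt = 1360π cm²/s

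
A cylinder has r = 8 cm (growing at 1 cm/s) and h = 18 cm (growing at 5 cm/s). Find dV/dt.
608π cm³/s

V = πr²h
dV/dt = 2πrh·dr/dt + πr²·dh/dt
= 2π(8)(18)(1) + π(8)²(5)
= 608π cm³/s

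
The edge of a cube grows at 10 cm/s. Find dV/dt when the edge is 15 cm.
6750 cm³/s

V = s³
dV/dt = 3s² · ds/dt = 3·15²·10 = 6750 cm³/s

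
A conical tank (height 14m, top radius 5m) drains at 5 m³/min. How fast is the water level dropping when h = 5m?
196/(125π) ≈ 0.4991 m/min

r/h = 5/14, so r = (5/14)h
V = (1/3)πr²h = (1/3)π((5/14)h)²h = (25/588)πh³
dV/dh = (25/196)πh²
dh/dt = (dV/dt)/(dV/dh) = -5/((25/196)π·5²) = -196/(125π) m/min
The level is dropping at 196/(125π) ≈ 0.4991 m/min.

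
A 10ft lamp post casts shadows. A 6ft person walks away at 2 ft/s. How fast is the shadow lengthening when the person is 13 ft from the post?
3 ft/s

By similar triangles: 10/(x+s) = 6/s
Solving: s = 6x/4
ds/dt = 6/4 · dx/dt = 3/2 · 2 = 3 ft/s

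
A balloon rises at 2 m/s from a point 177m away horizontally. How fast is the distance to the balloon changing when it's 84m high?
56√4265/4265 ≈ 0.8575 m/s

z² = 177² + y²
z = √(177² + 84²) = 3√4265
dz/dt = y/z · dy/dt = 84/(3√4265) · 2 = 56√4265/4265 ≈ 0.8575 m/s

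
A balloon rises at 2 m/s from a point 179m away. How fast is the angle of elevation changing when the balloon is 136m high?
0.007084 rad/s

tan(θ) = y/179
sec²(θ) · dθ/dt = (1/179) · dy/dt
dθ/dt = cos²(θ)/179 · 2 = 179/(179² + 136²) · 2
dθ/dt = 0.007084 rad/s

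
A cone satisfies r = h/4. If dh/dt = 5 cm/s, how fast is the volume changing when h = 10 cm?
125π/4 cm³/s

V = (1/3)π(h/4)²h = πh³/48
dV/dt = πh²/16 · 5
At h = 10: dV/dt = 125π/4 cm³/s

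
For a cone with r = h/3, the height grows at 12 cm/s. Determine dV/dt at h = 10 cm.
400π/3 cm³/s

V = (1/3)π(h/3)²h = πh³/27
dV/dt = πh²/9 · 12
At h = 10: dV/dt = 400π/3 cm³/s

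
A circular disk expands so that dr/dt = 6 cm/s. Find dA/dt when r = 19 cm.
228π cm²/s

A = πr²
dA/dt = 2πr · dr/dt = 2π(19)(6) = 228π cm²/s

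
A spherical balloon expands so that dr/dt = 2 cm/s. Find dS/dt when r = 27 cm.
432π cm²/s

S = 4πr²
dS/dt = dS/dr · dr/dt = 8πr · 2
At r = 27: dS/dt = 432π cm²/s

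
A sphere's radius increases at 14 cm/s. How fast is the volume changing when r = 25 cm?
35000π cm³/s

V = (4/3)πr³
dV/dt = dV/dr · dr/dt = 4πr² · 14
At r = 25: dV/dt = 35000π cm³/s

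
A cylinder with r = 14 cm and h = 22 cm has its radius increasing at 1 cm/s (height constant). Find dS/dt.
100π cm²/s

S = 2πrh + 2πr² (lateral + bases)
dS/dt = (2πh + 4πr)·dr/dt = (2π·22 + 4π·14)·1
= 100π cm²/s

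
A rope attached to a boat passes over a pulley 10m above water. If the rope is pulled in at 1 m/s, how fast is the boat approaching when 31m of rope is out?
31√861/861 ≈ 1.056 m/s

rope² = x² + 10²
x = √(31² - 10²) = √861
dx/dt = (rope/x) · d(rope)/dt = (31/√861) · (-1) = -31√861/861 m/s
The boat approaches at 31√861/861 ≈ 1.056 m/s.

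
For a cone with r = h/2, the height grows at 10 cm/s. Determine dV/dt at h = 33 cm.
5445π/2 cm³/s

V = (1/3)π(h/2)²h = πh³/12
dV/dt = πh²/4 · 10
At h = 33: dV/dt = 5445π/2 cm³/s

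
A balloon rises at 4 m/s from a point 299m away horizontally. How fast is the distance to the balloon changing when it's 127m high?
254√105530/52765 ≈ 1.564 m/s

z² = 299² + y²
z = √(299² + 127²) = √105530
dz/dt = y/z · dy/dt = 127/√105530 · 4 = 254√105530/52765 ≈ 1.564 m/s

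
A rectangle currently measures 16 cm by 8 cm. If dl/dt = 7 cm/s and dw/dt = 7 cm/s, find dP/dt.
28 cm/s

P = 2(l + w)
dP/dt = 2(dl/dt + dw/dt) = 2(7 + 7) = 28 cm/s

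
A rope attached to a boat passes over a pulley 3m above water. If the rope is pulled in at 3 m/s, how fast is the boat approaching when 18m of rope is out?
18√35/35 ≈ 3.043 m/s

rope² = x² + 3²
x = √(18² - 3²) = 3√35
dx/dt = (rope/x) · d(rope)/dt = (18/(3√35)) · (-3) = -18√35/35 m/s
The boat approaches at 18√35/35 ≈ 3.043 m/s.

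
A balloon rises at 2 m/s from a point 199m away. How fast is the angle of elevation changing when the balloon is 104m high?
0.007894 rad/s

tan(θ) = y/199
sec²(θ) · dθ/dt = (1/199) · dy/dt
dθ/dt = cos²(θ)/199 · 2 = 199/(199² + 104²) · 2
dθ/dt = 0.007894 rad/s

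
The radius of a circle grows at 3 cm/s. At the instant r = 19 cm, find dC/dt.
6π cm/s

C = 2πr
dC/dt = 2π · dr/dt = 2π · 3 = 6π cm/s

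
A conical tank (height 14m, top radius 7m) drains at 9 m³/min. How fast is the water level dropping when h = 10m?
9/(25π) ≈ 0.1146 m/min

r/h = 7/14, so r = (1/2)h
V = (1/3)πr²h = (1/3)π((1/2)h)²h = (1/12)πh³
dV/dh = (1/4)πh²
dh/dt = (dV/dt)/(dV/dh) = -9/((1/4)π·10²) = -9/(25π) m/min
The level is dropping at 9/(25π) ≈ 0.1146 m/min.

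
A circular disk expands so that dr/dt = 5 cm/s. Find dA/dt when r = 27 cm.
270π cm²/s

A = πr²
dA/dt = 2πr · dr/dt = 2π(27)(5) = 270π cm²/s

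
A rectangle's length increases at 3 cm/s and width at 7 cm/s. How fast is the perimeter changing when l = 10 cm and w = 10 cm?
20 cm/s

P = 2(l + w)
dP/dt = 2(dl/dt + dw/dt) = 2(3 + 7) = 20 cm/s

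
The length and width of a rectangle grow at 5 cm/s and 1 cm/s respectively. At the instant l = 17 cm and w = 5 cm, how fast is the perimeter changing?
12 cm/s

P = 2(l + w)
dP/dt = 2(dl/dt + dw/dt) = 2(5 + 1) = 12 cm/s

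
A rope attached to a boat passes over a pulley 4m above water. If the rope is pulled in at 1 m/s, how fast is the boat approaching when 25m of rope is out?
25√609/609 ≈ 1.013 m/s

rope² = x² + 4²
x = √(25² - 4²) = √609
dx/dt = (rope/x) · d(rope)/dt = (25/√609) · (-1) = -25√609/609 m/s
The boat approaches at 25√609/609 ≈ 1.013 m/s.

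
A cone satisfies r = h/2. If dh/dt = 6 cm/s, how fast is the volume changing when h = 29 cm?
2523π/2 cm³/s

V = (1/3)π(h/2)²h = πh³/12
dV/dt = πh²/4 · 6
At h = 29: dV/dt = 2523π/2 cm³/s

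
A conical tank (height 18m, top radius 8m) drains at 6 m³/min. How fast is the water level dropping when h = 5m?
243/(200π) ≈ 0.3867 m/min

r/h = 8/18, so r = (4/9)h
V = (1/3)πr²h = (1/3)π((4/9)h)²h = (16/243)πh³
dV/dh = (16/81)πh²
dh/dt = (dV/dt)/(dV/dh) = -6/((16/81)π·5²) = -243/(200π) m/min
The level is dropping at 243/(200π) ≈ 0.3867 m/min.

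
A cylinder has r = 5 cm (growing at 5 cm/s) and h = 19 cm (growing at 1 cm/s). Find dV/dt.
975π cm³/s

V = πr²h
dV/dt = 2πrh·dr/dt + πr²·dh/dt
= 2π(5)(19)(5) + π(5)²(1)
= 975π cm³/s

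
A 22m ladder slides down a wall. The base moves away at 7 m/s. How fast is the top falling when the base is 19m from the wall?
133√123/123 ≈ 11.99 m/s

x² + y² = 22²
2x·dx/dt + 2y·dy/dt = 0
dy/dt = -x/y · dx/dt = -19/√123 · 7 = -133√123/123 m/s
The top is descending at 133√123/123 ≈ 11.99 m/s.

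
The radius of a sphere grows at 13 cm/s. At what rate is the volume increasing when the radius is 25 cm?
32500π cm³/s

V = (4/3)πr³
dV/dt = dV/dr · dr/dt = 4πr² · 13
At r = 25: dV/dt = 32500π cm³/s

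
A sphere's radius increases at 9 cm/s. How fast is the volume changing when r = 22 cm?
17424π cm³/s

V = (4/3)πr³
dV/dt = dV/dr · dr/dt = 4πr² · 9
At r = 22: dV/dt = 17424π cm³/s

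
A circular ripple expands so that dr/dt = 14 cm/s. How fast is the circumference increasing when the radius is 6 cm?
28π cm/s

C = 2πr
dC/dt = 2π · dr/dt = 2π · 14 = 28π cm/s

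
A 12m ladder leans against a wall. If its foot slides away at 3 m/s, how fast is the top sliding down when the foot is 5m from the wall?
15√119/119 ≈ 1.375 m/s

x² + y² = 12²
2x·dx/dt + 2y·dy/dt = 0
dy/dt = -x/y · dx/dt = -5/√119 · 3 = -15√119/119 m/s
The top is descending at 15√119/119 ≈ 1.375 m/s.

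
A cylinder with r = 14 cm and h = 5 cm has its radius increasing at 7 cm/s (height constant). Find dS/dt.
462π cm²/s

S = 2πrh + 2πr² (lateral + bases)
dS/dt = (2πh + 4πr)·dr/dt = (2π·5 + 4π·14)·7
= 462π cm²/s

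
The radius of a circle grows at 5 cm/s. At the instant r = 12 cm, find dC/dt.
10π cm/s

C = 2πr
dC/dt = 2π · dr/dt = 2π · 5 = 10π cm/s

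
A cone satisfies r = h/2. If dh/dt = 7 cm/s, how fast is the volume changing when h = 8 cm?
112π cm³/s

V = (1/3)π(h/2)²h = πh³/12
dV/dt = πh²/4 · 7
At h = 8: dV/dt = 112π cm³/s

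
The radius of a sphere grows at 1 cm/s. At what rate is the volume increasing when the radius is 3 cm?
36π cm³/s

V = (4/3)πr³
dV/dt = dV/dr · dr/dt = 4πr² · 1
At r = 3: dV/dt = 36π cm³/s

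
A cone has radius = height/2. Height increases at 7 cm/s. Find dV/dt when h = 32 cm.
1792π cm³/s

V = (1/3)π(h/2)²h = πh³/12
dV/dt = πh²/4 · 7
At h = 32: dV/dt = 1792π cm³/s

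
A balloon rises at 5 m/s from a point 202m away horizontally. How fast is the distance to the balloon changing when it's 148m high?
370√15677/15677 ≈ 2.955 m/s

z² = 202² + y²
z = √(202² + 148²) = 2√15677
dz/dt = y/z · dy/dt = 148/(2√15677) · 5 = 370√15677/15677 ≈ 2.955 m/s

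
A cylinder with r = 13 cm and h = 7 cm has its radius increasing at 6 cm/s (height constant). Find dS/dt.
396π cm²/s

S = 2πrh + 2πr² (lateral + bases)
dS/dt = (2πh + 4πr)·dr/dt = (2π·7 + 4π·13)·6
= 396π cm²/s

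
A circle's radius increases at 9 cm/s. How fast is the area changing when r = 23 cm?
414π cm²/s

A = πr²
dA/dt = 2πr · dr/dt = 2π(23)(9) = 414π cm²/s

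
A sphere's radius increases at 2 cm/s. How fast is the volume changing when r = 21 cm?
3528π cm³/s

V = (4/3)πr³
dV/dt = dV/dr · dr/dt = 4πr² · 2
At r = 21: dV/dt = 3528π cm³/s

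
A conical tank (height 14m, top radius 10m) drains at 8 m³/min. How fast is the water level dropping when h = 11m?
392/(3025π) ≈ 0.04125 m/min

r/h = 10/14, so r = (5/7)h
V = (1/3)πr²h = (1/3)π((5/7)h)²h = (25/147)πh³
dV/dh = (25/49)πh²
dh/dt = (dV/dt)/(dV/dh) = -8/((25/49)π·11²) = -392/(3025π) m/min
The level is dropping at 392/(3025π) ≈ 0.04125 m/min.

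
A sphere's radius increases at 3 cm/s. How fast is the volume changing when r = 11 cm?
1452π cm³/s

V = (4/3)πr³
dV/dt = dV/dr · dr/dt = 4πr² · 3
At r = 11: dV/dt = 1452π cm³/s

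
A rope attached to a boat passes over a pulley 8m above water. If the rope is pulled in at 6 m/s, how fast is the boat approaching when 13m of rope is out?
26√105/35 ≈ 7.612 m/s

rope² = x² + 8²
x = √(13² - 8²) = √105
dx/dt = (rope/x) · d(rope)/dt = (13/√105) · (-6) = -26√105/35 m/s
The boat approaches at 26√105/35 ≈ 7.612 m/s.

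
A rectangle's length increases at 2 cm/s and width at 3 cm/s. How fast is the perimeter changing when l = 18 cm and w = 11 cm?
10 cm/s

P = 2(l + w)
dP/dt = 2(dl/dt + dw/dt) = 2(2 + 3) = 10 cm/s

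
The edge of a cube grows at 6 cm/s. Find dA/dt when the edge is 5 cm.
360 cm²/s

A = 6s²
dA/dt = 12s · ds/dt = 12·5·6 = 360 cm²/s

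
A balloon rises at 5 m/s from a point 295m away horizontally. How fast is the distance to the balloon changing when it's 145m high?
145√4322/4322 ≈ 2.206 m/s

z² = 295² + y²
z = √(295² + 145²) = 5√4322
dz/dt = y/z · dy/dt = 145/(5√4322) · 5 = 145√4322/4322 ≈ 2.206 m/s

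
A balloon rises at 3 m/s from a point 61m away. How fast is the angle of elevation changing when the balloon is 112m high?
0.011251 rad/s

tan(θ) = y/61
sec²(θ) · dθ/dt = (1/61) · dy/dt
dθ/dt = cos²(θ)/61 · 3 = 61/(61² + 112²) · 3
dθ/dt = 0.011251 rad/s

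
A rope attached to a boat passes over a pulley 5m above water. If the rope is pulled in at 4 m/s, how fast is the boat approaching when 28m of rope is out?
112√759/759 ≈ 4.065 m/s

rope² = x² + 5²
x = √(28² - 5²) = √759
dx/dt = (rope/x) · d(rope)/dt = (28/√759) · (-4) = -112√759/759 m/s
The boat approaches at 112√759/759 ≈ 4.065 m/s.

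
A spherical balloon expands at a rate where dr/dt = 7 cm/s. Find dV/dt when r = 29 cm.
23548π cm³/s

V = (4/3)πr³
dV/dt = dV/dr · dr/dt = 4πr² · 7
At r = 29: dV/dt = 23548π cm³/s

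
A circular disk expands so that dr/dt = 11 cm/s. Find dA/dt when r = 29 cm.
638π cm²/s

A = πr²
dA/dt = 2πr · dr/dt = 2π(29)(11) = 638π cm²/s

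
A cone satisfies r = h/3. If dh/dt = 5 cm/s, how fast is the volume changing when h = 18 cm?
180π cm³/s

V = (1/3)π(h/3)²h = πh³/27
dV/dt = πh²/9 · 5
At h = 18: dV/dt = 180π cm³/s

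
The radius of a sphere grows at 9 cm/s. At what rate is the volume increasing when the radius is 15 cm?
8100π cm³/s

V = (4/3)πr³
dV/dt = dV/dr · dr/dt = 4πr² · 9
At r = 15: dV/dt = 8100π cm³/s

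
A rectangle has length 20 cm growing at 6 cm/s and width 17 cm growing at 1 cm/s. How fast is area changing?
122 cm²/s

A = lw
dA/dt = w·dl/dt + l·dw/dt = 17·6 + 20·1 = 122 cm²/s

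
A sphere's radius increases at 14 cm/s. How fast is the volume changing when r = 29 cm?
47096π cm³/s

V = (4/3)πr³
dV/dt = dV/dr · dr/dt = 4πr² · 14
At r = 29: dV/dt = 47096π cm³/s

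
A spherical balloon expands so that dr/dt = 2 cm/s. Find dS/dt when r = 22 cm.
352π cm²/s

S = 4πr²
dS/dt = dS/dr · dr/dt = 8πr · 2
At r = 22: dS/dt = 352π cm²/s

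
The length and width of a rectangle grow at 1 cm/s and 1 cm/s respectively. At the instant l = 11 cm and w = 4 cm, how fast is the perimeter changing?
4 cm/s

P = 2(l + w)
dP/dt = 2(dl/dt + dw/dt) = 2(1 + 1) = 4 cm/s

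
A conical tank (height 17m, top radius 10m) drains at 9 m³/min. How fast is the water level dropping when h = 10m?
2601/(10000π) ≈ 0.08279 m/min

r/h = 10/17, so r = (10/17)h
V = (1/3)πr²h = (1/3)π((10/17)h)²h = (100/867)πh³
dV/dh = (100/289)πh²
dh/dt = (dV/dt)/(dV/dh) = -9/((100/289)π·10²) = -2601/(10000π) m/min
The level is dropping at 2601/(10000π) ≈ 0.08279 m/min.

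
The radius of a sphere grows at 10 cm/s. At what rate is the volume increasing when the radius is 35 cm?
49000π cm³/s

V = (4/3)πr³
dV/dt = dV/dr · dr/dt = 4πr² · 10
At r = 35: dV/dt = 49000π cm³/s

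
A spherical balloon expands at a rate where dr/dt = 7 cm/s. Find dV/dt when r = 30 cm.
25200π cm³/s

V = (4/3)πr³
dV/dt = dV/dr · dr/dt = 4πr² · 7
At r = 30: dV/dt = 25200π cm³/s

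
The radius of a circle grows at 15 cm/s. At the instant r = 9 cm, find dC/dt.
30π cm/s

C = 2πr
dC/dt = 2π · dr/dt = 2π · 15 = 30π cm/s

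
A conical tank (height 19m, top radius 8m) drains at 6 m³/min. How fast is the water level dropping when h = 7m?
1083/(1568π) ≈ 0.2199 m/min

r/h = 8/19, so r = (8/19)h
V = (1/3)πr²h = (1/3)π((8/19)h)²h = (64/1083)πh³
dV/dh = (64/361)πh²
dh/dt = (dV/dt)/(dV/dh) = -6/((64/361)π·7²) = -1083/(1568π) m/min
The level is dropping at 1083/(1568π) ≈ 0.2199 m/min.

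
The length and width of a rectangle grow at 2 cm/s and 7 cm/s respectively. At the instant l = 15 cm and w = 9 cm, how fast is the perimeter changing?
18 cm/s

P = 2(l + w)
dP/dt = 2(dl/dt + dw/dt) = 2(2 + 7) = 18 cm/s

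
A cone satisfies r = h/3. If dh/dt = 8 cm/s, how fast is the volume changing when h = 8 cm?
512π/9 cm³/s

V = (1/3)π(h/3)²h = πh³/27
dV/dt = πh²/9 · 8
At h = 8: dV/dt = 512π/9 cm³/s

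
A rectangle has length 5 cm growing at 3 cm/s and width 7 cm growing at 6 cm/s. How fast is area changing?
51 cm²/s

A = lw
dA/dt = w·dl/dt + l·dw/dt = 7·3 + 5·6 = 51 cm²/s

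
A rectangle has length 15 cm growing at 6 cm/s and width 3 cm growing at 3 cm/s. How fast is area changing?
63 cm²/s

A = lw
dA/dt = w·dl/dt + l·dw/dt = 3·6 + 15·3 = 63 cm²/s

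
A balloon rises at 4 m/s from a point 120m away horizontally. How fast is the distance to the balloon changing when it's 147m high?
196√4001/4001 ≈ 3.099 m/s

z² = 120² + y²
z = √(120² + 147²) = 3√4001
dz/dt = y/z · dy/dt = 147/(3√4001) · 4 = 196√4001/4001 ≈ 3.099 m/s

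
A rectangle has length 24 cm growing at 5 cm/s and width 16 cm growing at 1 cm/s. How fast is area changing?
104 cm²/s

A = lw
dA/dt = w·dl/dt + l·dw/dt = 16·5 + 24·1 = 104 cm²/s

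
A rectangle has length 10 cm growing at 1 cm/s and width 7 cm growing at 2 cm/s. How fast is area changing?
27 cm²/s

A = lw
dA/dt = w·dl/dt + l·dw/dt = 7·1 + 10·2 = 27 cm²/s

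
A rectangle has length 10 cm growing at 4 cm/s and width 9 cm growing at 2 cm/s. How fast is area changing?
56 cm²/s

A = lw
dA/dt = w·dl/dt + l·dw/dt = 9·4 + 10·2 = 56 cm²/s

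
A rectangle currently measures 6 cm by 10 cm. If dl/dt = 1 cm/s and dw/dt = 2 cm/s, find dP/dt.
6 cm/s

P = 2(l + w)
dP/dt = 2(dl/dt + dw/dt) = 2(1 + 2) = 6 cm/s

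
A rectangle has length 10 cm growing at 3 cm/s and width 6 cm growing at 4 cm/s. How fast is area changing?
58 cm²/s

A = lw
dA/dt = w·dl/dt + l·dw/dt = 6·3 + 10·4 = 58 cm²/s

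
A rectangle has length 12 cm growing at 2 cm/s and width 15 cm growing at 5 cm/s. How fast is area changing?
90 cm²/s

A = lw
dA/dt = w·dl/dt + l·dw/dt = 15·2 + 12·5 = 90 cm²/s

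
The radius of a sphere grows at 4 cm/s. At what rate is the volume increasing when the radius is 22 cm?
7744π cm³/s

V = (4/3)πr³
dV/dt = dV/dr · dr/dt = 4πr² · 4
At r = 22: dV/dt = 7744π cm³/s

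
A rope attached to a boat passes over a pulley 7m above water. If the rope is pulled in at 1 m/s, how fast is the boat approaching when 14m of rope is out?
2√3/3 ≈ 1.155 m/s

rope² = x² + 7²
x = √(14² - 7²) = 7√3
dx/dt = (rope/x) · d(rope)/dt = (14/(7√3)) · (-1) = -2√3/3 m/s
The boat approaches at 2√3/3 ≈ 1.155 m/s.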